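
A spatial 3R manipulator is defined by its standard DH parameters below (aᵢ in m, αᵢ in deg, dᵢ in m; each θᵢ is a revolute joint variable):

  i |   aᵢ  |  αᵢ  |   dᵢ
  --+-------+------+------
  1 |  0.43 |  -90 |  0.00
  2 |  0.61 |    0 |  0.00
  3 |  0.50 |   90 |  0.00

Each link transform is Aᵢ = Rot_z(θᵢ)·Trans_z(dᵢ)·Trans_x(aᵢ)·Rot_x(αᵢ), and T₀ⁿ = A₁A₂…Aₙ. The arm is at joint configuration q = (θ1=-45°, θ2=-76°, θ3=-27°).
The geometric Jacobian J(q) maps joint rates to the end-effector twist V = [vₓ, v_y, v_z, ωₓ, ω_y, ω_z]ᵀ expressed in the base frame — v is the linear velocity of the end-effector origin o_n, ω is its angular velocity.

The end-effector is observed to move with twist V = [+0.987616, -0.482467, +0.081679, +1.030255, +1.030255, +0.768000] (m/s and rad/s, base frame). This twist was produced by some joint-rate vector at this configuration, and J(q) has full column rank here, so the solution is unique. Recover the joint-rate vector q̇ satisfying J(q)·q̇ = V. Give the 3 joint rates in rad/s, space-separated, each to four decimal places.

o_n = [0.3289, -0.3289, 1.0791]
J₁: ẑ×o_n = [0.3289, 0.3289, -0.0000], ω = ẑ
J2: z=[0.7071, 0.7071, 0.0000] o=[0.3041, -0.3041, 0.0000] → [0.7630, -0.7630, -0.0351, 0.7071, 0.7071, 0.0000]
J3: z=[0.7071, 0.7071, 0.0000] o=[0.4084, -0.4084, 0.5919] → [0.3445, -0.3445, 0.1125, 0.7071, 0.7071, 0.0000]
q̇ = J⁺·V = [0.7680, 0.5570, 0.9000]

0.7680 0.5570 0.9000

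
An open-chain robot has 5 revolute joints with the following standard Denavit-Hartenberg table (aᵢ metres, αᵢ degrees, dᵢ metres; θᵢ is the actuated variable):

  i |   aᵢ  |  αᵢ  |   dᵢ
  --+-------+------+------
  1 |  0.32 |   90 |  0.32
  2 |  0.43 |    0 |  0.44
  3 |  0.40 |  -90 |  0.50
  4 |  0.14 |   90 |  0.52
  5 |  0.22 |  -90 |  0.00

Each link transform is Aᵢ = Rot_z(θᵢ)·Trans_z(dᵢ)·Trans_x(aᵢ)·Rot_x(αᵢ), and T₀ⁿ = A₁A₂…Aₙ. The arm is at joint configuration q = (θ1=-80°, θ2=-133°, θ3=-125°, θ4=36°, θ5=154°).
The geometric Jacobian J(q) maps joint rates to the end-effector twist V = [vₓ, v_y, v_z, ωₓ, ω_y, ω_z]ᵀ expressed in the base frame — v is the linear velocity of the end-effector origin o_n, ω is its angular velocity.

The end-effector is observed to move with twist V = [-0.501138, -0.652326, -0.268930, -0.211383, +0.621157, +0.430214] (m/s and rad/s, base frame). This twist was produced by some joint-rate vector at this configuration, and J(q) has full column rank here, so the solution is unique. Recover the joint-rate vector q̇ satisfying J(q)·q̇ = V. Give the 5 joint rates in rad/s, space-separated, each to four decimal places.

0.9340 -0.2940 0.8870 0.7390 -0.6090

o_n = [-1.0720, 0.4707, 0.2229]
J₁: ẑ×o_n = [-0.4707, -1.0720, 0.0000], ω = ẑ
J2: z=[-0.9848, -0.1736, 0.0000] o=[0.0556, -0.3151, 0.3200] → [0.0169, -0.0956, -0.9697, -0.9848, -0.1736, 0.0000]
J3: z=[-0.9848, -0.1736, 0.0000] o=[-0.4287, -0.1027, 0.0055] → [-0.0378, 0.2141, -0.6764, -0.9848, -0.1736, 0.0000]
J4: z=[-0.1699, 0.9633, -0.2079] o=[-0.9355, -0.1077, 0.3968] → [-0.0472, -0.0012, 0.0332, -0.1699, 0.9633, -0.2079]
J5: z=[-0.8179, -0.0201, 0.5749] o=[-0.9469, 0.4307, 0.3995] → [-0.0194, -0.2163, -0.0352, -0.8179, -0.0201, 0.5749]
q̇ = J⁺·V = [0.9340, -0.2940, 0.8870, 0.7390, -0.6090]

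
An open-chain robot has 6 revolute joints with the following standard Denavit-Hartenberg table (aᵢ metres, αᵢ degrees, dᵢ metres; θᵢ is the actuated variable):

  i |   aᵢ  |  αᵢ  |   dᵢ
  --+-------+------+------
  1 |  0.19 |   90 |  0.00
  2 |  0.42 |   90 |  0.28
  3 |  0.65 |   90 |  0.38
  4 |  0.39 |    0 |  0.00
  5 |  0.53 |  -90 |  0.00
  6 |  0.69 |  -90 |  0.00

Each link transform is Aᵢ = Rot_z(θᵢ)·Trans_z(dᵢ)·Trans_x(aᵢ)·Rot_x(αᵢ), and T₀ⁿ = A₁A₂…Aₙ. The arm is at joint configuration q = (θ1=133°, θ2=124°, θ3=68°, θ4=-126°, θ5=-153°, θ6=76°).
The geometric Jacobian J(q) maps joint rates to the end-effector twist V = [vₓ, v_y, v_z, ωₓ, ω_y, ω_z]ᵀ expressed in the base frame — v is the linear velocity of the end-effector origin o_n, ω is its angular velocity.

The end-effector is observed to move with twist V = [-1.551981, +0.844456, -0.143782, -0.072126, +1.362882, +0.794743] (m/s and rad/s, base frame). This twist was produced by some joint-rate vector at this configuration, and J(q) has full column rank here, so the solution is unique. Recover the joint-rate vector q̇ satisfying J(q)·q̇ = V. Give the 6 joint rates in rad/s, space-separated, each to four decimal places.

0.8860 -0.3020 0.9500 -0.4710 -0.5830 -0.8560

o_n = [0.1913, 1.2934, 0.4191]
J₁: ẑ×o_n = [-1.2934, 0.1913, 0.0000], ω = ẑ
J2: z=[0.7314, 0.6820, 0.0000] o=[-0.1296, 0.1390, 0.0000] → [0.2858, -0.3065, 0.6254, 0.7314, 0.6820, 0.0000]
J3: z=[-0.5654, 0.6063, 0.5592] o=[0.2354, 0.1582, 0.3482] → [-0.5918, 0.0155, -0.6152, -0.5654, 0.6063, 0.5592]
J4: z=[0.0796, -0.6347, 0.7687] o=[0.5541, 0.7000, 0.7626] → [-0.2381, -0.2515, -0.1830, 0.0796, -0.6347, 0.7687]
J5: z=[0.0796, -0.6347, 0.7687] o=[0.5443, 0.3989, 0.5149] → [-0.6267, -0.2637, -0.1528, 0.0796, -0.6347, 0.7687]
J6: z=[-0.8993, -0.3784, -0.2193] o=[0.3164, 0.7560, 0.8334] → [0.2746, -0.3452, -0.5306, -0.8993, -0.3784, -0.2193]
q̇ = J⁺·V = [0.8860, -0.3020, 0.9500, -0.4710, -0.5830, -0.8560]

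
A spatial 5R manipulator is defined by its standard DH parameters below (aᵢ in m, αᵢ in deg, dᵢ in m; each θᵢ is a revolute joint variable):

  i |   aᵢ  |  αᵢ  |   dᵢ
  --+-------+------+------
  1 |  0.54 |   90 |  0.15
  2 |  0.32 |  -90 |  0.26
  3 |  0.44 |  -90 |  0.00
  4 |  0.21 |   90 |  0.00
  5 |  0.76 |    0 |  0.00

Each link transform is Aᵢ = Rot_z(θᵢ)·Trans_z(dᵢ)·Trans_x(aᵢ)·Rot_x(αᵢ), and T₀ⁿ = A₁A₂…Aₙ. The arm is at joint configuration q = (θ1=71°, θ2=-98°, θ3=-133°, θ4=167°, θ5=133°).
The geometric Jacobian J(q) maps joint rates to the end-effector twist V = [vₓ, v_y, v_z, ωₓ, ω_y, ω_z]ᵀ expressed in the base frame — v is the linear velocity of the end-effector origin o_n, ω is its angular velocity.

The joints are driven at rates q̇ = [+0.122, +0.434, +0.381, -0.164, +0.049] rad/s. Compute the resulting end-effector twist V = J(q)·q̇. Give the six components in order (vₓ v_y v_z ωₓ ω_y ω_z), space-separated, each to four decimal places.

o_n = [1.3044, 0.1620, -0.0790]
J₁: ẑ×o_n = [-0.1620, 1.3044, 0.0000], ω = ẑ
J2: z=[0.9455, -0.3256, 0.0000] o=[0.1758, 0.5106, 0.1500] → [0.0746, 0.2166, 0.0378, 0.9455, -0.3256, 0.0000]
J3: z=[0.3224, 0.9363, -0.1392] o=[0.4071, 0.3838, -0.1669] → [0.0514, -0.1532, -0.9116, 0.3224, 0.9363, -0.1392]
J4: z=[0.6117, -0.3183, -0.7242] o=[0.7250, 0.3185, 0.1303] → [-0.0468, -0.2916, 0.0887, 0.6117, -0.3183, -0.7242]
J5: z=[-0.1516, -0.9457, 0.2875] o=[0.5620, 0.3047, -0.0013] → [0.1145, 0.2017, 0.7237, -0.1516, -0.9457, 0.2875]
V = J·q̇ = [0.0455, 0.2525, -0.3100, 0.4254, 0.2213, 0.2018]

0.0455 0.2525 -0.3100 0.4254 0.2213 0.2018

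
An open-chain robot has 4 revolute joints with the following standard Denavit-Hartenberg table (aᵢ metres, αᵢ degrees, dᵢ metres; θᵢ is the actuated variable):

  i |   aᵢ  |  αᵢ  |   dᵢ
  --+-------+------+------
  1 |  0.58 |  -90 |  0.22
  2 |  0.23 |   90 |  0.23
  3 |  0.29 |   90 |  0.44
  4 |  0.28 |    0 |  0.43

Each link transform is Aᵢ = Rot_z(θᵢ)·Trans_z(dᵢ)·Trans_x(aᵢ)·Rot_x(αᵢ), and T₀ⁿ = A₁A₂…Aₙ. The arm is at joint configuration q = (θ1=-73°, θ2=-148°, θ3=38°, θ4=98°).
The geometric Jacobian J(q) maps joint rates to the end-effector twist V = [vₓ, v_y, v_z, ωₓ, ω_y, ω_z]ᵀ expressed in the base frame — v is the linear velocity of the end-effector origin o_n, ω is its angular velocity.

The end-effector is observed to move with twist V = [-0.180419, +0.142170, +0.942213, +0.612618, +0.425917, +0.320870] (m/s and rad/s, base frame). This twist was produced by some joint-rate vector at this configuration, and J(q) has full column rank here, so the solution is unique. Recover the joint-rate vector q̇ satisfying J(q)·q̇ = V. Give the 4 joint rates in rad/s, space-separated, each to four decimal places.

o_n = [-0.0696, 0.3838, -0.0213]
J₁: ẑ×o_n = [-0.3838, -0.0696, 0.0000], ω = ẑ
J2: z=[0.9563, 0.2924, 0.0000] o=[0.1696, -0.5547, 0.2200] → [-0.0705, 0.2307, 0.9674, 0.9563, 0.2924, 0.0000]
J3: z=[-0.1549, 0.5068, -0.8480] o=[0.3325, -0.3009, 0.3419] → [0.3966, 0.2847, 0.0977, -0.1549, 0.5068, -0.8480]
J4: z=[-0.9062, 0.2689, 0.3263] o=[0.3784, 0.1596, 0.0898] → [-0.1030, -0.2469, -0.0827, -0.9062, 0.2689, 0.3263]
q̇ = J⁺·V = [0.2620, 0.9980, 0.0710, 0.3650]

0.2620 0.9980 0.0710 0.3650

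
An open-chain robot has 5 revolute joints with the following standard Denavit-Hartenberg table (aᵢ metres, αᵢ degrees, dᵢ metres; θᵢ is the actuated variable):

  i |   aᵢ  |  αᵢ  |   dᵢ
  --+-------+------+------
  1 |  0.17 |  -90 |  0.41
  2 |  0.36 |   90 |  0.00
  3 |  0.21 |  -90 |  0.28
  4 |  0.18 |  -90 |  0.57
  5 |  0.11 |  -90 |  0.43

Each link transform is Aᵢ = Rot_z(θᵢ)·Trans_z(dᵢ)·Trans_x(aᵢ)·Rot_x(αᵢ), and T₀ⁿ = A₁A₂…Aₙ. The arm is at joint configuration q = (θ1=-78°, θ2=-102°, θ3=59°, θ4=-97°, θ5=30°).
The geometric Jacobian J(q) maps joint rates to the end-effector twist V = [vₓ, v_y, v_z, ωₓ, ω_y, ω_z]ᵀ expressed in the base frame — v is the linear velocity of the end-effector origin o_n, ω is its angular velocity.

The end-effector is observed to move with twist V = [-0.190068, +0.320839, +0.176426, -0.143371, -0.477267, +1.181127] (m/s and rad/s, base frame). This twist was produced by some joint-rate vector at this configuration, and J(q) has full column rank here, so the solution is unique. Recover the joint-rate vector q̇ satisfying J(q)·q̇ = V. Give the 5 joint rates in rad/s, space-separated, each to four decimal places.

-0.1520 -0.4450 -0.8030 -0.9340 0.8070

o_n = [0.6675, 0.6224, 0.5083]
J₁: ẑ×o_n = [-0.6224, 0.6675, 0.0000], ω = ẑ
J2: z=[0.9781, 0.2079, 0.0000] o=[0.0353, -0.1663, 0.4100] → [0.0204, -0.0962, 0.6400, 0.9781, 0.2079, 0.0000]
J3: z=[-0.2034, 0.9568, -0.2079] o=[0.0198, -0.0931, 0.7621] → [-0.0941, -0.1863, -0.7652, -0.2034, 0.9568, -0.2079]
J4: z=[0.5408, -0.0672, -0.8384] o=[0.1342, 0.2342, 0.8097] → [0.3457, -0.2841, 0.2458, 0.5408, -0.0672, -0.8384]
J5: z=[0.7853, 0.3974, 0.4747] o=[0.3883, 0.3606, 0.2836] → [-0.0349, -0.0439, 0.0946, 0.7853, 0.3974, 0.4747]
q̇ = J⁺·V = [-0.1520, -0.4450, -0.8030, -0.9340, 0.8070]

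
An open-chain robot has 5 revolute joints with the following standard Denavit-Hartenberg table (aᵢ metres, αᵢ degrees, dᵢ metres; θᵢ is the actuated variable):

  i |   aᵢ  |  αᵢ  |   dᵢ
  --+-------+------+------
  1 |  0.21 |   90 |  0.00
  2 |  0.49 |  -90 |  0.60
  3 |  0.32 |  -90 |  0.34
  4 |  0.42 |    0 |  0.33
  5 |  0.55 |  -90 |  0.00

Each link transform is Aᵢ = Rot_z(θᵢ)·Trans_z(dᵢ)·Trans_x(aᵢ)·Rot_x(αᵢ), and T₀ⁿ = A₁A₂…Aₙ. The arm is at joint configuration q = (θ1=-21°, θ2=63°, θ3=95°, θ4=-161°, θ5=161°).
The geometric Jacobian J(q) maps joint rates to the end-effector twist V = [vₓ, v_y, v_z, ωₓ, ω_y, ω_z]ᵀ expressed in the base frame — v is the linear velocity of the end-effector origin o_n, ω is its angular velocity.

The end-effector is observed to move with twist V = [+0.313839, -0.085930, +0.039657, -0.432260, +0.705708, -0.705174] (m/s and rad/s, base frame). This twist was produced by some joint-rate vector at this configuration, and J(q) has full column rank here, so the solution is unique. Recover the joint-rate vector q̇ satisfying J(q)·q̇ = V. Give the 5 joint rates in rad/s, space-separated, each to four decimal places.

0.1030 -0.5930 0.2180 0.9500 0.0720

o_n = [-0.2061, -0.0898, 0.3234]
J₁: ẑ×o_n = [0.0898, -0.2061, 0.0000], ω = ẑ
J2: z=[-0.3584, -0.9336, 0.0000] o=[0.1961, -0.0753, 0.0000] → [-0.3019, 0.1159, -0.3703, -0.3584, -0.9336, 0.0000]
J3: z=[-0.8318, 0.3193, 0.4540] o=[0.1887, -0.7151, 0.4366] → [-0.3201, -0.2734, -0.3941, -0.8318, 0.3193, 0.4540]
J4: z=[-0.4535, 0.0807, -0.8876] o=[0.0083, -0.3044, 0.5661] → [0.1709, 0.0803, -0.0800, -0.4535, 0.0807, -0.8876]
J5: z=[-0.4535, 0.0807, -0.8876] o=[-0.3822, -0.6091, 0.3661] → [0.4575, -0.1756, -0.2497, -0.4535, 0.0807, -0.8876]
q̇ = J⁺·V = [0.1030, -0.5930, 0.2180, 0.9500, 0.0720]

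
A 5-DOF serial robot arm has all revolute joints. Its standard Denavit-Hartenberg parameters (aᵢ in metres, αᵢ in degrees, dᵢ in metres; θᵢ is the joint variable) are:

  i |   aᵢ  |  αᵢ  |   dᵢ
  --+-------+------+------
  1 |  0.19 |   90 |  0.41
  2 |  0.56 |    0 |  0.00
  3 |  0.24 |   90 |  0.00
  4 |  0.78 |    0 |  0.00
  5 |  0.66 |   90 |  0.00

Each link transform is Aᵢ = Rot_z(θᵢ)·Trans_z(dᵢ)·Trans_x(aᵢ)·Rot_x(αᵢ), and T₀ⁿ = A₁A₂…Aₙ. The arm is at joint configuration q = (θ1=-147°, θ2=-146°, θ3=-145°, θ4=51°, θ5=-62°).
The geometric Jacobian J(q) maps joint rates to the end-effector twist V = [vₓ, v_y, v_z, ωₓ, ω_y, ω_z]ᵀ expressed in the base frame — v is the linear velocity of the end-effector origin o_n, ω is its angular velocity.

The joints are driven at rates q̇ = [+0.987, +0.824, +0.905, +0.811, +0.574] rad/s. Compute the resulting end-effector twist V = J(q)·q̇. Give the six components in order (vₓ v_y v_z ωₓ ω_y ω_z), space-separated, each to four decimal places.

o_n = [-0.4459, 0.2830, 1.3840]
J₁: ẑ×o_n = [-0.2830, -0.4459, 0.0000], ω = ẑ
J2: z=[-0.5446, 0.8387, 0.0000] o=[-0.1593, -0.1035, 0.4100] → [0.8169, 0.5305, 0.0298, -0.5446, 0.8387, 0.0000]
J3: z=[-0.5446, 0.8387, 0.0000] o=[0.2300, 0.1494, 0.0969] → [1.0795, 0.7010, 0.4941, -0.5446, 0.8387, 0.0000]
J4: z=[-0.7830, -0.5085, -0.3584] o=[0.1579, 0.1025, 0.3209] → [-0.4759, 1.0488, -0.4483, -0.7830, -0.5085, -0.3584]
J5: z=[-0.7830, -0.5085, -0.3584] o=[-0.3198, 0.5151, 0.7792] → [-0.3907, 0.5188, 0.1176, -0.7830, -0.5085, -0.3584]
V = J·q̇ = [0.7605, 1.7798, 0.1756, -2.0261, 0.7458, 0.4907]

0.7605 1.7798 0.1756 -2.0261 0.7458 0.4907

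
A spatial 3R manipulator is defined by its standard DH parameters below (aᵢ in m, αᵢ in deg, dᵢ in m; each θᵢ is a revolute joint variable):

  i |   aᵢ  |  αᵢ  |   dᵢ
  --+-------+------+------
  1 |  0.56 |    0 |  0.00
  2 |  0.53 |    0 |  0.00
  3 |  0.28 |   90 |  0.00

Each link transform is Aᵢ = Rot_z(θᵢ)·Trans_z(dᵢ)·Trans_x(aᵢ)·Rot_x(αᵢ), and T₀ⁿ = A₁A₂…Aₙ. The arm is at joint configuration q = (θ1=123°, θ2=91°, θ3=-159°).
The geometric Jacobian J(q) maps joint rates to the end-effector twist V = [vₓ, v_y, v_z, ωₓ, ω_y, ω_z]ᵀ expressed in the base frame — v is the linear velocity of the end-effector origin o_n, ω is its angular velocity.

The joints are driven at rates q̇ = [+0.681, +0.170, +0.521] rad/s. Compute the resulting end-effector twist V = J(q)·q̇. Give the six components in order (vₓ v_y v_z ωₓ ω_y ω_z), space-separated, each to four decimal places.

o_n = [-0.5838, 0.4026, 0.0000]
J₁: ẑ×o_n = [-0.4026, -0.5838, 0.0000], ω = ẑ
J2: z=[0.0000, 0.0000, 1.0000] o=[-0.3050, 0.4697, 0.0000] → [0.0670, -0.2788, 0.0000, 0.0000, 0.0000, 1.0000]
J3: z=[0.0000, 0.0000, 1.0000] o=[-0.7444, 0.1733, 0.0000] → [-0.2294, 0.1606, 0.0000, 0.0000, 0.0000, 1.0000]
V = J·q̇ = [-0.3823, -0.3613, 0.0000, 0.0000, 0.0000, 1.3720]

-0.3823 -0.3613 0.0000 0.0000 0.0000 1.3720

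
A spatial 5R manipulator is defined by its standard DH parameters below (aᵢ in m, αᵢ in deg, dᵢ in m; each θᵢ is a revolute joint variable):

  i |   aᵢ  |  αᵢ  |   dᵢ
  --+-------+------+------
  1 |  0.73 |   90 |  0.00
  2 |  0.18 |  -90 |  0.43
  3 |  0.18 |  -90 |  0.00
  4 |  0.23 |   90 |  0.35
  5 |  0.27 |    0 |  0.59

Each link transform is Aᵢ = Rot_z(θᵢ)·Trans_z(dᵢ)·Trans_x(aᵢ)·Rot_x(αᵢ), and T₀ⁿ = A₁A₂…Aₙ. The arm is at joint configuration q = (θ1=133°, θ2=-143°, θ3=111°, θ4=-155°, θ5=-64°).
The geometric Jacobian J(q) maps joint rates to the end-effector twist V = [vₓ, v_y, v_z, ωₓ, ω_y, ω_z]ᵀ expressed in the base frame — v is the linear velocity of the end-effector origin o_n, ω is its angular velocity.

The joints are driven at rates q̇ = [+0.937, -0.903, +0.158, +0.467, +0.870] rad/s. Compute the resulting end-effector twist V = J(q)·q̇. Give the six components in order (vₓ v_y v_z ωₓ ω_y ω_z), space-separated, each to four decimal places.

o_n = [0.3853, 0.8008, 0.1784]
J₁: ẑ×o_n = [-0.8008, 0.3853, 0.0000], ω = ẑ
J2: z=[0.7314, 0.6820, 0.0000] o=[-0.4979, 0.5339, 0.0000] → [0.1217, -0.1305, -0.4071, 0.7314, 0.6820, 0.0000]
J3: z=[-0.4104, 0.4401, -0.7986] o=[-0.0853, 0.7220, -0.1083] → [0.1891, -0.2582, -0.2395, -0.4104, 0.4401, -0.7986]
J4: z=[-0.2464, 0.7897, 0.5618] o=[-0.2434, 0.6451, -0.0695] → [0.1083, 0.4143, -0.5349, -0.2464, 0.7897, 0.5618]
J5: z=[0.7430, -0.2183, 0.6327] o=[-0.1865, 1.0533, 0.0046] → [0.1218, 0.2326, -0.0628, 0.7430, -0.2183, 0.6327]
V = J·q̇ = [-0.6737, 0.8339, 0.0254, -0.1939, -0.3674, 1.6236]

-0.6737 0.8339 0.0254 -0.1939 -0.3674 1.6236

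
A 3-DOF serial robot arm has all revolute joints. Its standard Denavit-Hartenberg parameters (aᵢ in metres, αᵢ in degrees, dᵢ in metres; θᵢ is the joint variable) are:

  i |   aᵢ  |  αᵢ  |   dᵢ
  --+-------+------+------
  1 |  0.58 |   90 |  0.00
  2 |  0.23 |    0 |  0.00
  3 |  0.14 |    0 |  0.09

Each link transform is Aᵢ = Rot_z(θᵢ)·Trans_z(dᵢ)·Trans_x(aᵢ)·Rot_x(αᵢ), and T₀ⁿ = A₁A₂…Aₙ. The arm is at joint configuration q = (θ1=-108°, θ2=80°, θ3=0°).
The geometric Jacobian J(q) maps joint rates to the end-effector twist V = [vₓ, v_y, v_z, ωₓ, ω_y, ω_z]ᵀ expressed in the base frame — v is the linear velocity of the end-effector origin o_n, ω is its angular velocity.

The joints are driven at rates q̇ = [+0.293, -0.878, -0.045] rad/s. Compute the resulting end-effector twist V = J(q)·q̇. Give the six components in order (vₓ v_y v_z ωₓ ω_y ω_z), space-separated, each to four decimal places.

o_n = [-0.2847, -0.5849, 0.3644]
J₁: ẑ×o_n = [0.5849, -0.2847, 0.0000], ω = ẑ
J2: z=[-0.9511, 0.3090, 0.0000] o=[-0.1792, -0.5516, 0.0000] → [0.1126, 0.3465, 0.0642, -0.9511, 0.3090, 0.0000]
J3: z=[-0.9511, 0.3090, 0.0000] o=[-0.1916, -0.5896, 0.2265] → [0.0426, 0.1311, 0.0243, -0.9511, 0.3090, 0.0000]
V = J·q̇ = [0.0706, -0.3936, -0.0575, 0.8778, -0.2852, 0.2930]

0.0706 -0.3936 -0.0575 0.8778 -0.2852 0.2930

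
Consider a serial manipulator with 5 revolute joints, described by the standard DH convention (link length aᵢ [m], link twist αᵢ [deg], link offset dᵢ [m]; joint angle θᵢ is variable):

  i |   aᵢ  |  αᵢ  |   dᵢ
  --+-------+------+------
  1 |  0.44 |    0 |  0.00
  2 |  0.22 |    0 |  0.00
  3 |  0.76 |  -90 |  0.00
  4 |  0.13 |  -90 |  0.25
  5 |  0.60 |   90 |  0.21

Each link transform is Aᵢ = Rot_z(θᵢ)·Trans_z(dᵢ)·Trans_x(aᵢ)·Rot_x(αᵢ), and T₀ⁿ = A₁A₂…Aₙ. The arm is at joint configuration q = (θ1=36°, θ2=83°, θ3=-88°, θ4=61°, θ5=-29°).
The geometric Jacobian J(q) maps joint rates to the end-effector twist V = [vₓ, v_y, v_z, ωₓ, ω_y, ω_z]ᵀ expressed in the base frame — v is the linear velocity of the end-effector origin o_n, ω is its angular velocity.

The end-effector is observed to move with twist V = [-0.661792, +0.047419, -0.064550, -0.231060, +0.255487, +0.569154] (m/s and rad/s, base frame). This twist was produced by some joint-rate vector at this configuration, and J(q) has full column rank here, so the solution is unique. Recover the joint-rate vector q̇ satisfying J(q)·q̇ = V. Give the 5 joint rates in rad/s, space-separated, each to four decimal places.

o_n = [0.7368, 1.3750, -0.6745]
J₁: ẑ×o_n = [-1.3750, 0.7368, 0.0000], ω = ẑ
J2: z=[0.0000, 0.0000, 1.0000] o=[0.3560, 0.2586, 0.0000] → [-1.1164, 0.3809, 0.0000, 0.0000, 0.0000, 1.0000]
J3: z=[0.0000, 0.0000, 1.0000] o=[0.2493, 0.4510, 0.0000] → [-0.9240, 0.4875, 0.0000, 0.0000, 0.0000, 1.0000]
J4: z=[-0.5150, 0.8572, 0.0000] o=[0.9008, 0.8425, 0.0000] → [-0.5781, -0.3474, -0.1338, -0.5150, 0.8572, 0.0000]
J5: z=[-0.7497, -0.4505, -0.4848] o=[0.8260, 1.0892, -0.1137] → [0.3912, -0.3772, -0.2544, -0.7497, -0.4505, -0.4848]
q̇ = J⁺·V = [-0.2750, 0.3130, 0.5680, 0.3380, 0.0760]

-0.2750 0.3130 0.5680 0.3380 0.0760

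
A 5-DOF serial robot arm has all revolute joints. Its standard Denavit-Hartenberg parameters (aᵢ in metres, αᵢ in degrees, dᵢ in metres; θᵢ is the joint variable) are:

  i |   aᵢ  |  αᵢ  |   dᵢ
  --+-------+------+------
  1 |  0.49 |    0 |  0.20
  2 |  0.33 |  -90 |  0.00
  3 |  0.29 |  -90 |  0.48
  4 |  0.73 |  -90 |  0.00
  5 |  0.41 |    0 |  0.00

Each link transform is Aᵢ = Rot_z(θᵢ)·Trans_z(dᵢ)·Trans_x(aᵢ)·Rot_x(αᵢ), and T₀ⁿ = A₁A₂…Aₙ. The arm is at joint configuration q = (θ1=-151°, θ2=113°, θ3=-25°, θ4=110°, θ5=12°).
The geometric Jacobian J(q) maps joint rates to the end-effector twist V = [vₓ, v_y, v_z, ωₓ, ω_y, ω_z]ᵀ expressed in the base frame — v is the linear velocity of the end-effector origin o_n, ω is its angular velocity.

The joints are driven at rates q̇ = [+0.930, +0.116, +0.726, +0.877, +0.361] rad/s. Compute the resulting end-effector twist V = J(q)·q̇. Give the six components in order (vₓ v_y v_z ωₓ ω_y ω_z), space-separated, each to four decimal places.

o_n = [-0.6249, -0.8238, 0.2363]
J₁: ẑ×o_n = [0.8238, -0.6249, 0.0000], ω = ẑ
J2: z=[0.0000, 0.0000, 1.0000] o=[-0.4286, -0.2376, 0.2000] → [0.5862, -0.1963, 0.0000, 0.0000, 0.0000, 1.0000]
J3: z=[0.6157, 0.7880, 0.0000] o=[-0.1685, -0.4407, 0.2000] → [0.0286, -0.0224, 0.1238, 0.6157, 0.7880, 0.0000]
J4: z=[0.3330, -0.2602, -0.9063] o=[0.3341, -0.2243, 0.3226] → [-0.5209, 0.8979, -0.4492, 0.3330, -0.2602, -0.9063]
J5: z=[-0.4605, 0.7938, -0.3971] o=[-0.2665, -0.6255, 0.2170] → [-0.0634, 0.1512, 0.3758, -0.4605, 0.7938, -0.3971]
V = J·q̇ = [0.3752, 0.2218, -0.1684, 0.5728, 0.6305, 0.1078]

0.3752 0.2218 -0.1684 0.5728 0.6305 0.1078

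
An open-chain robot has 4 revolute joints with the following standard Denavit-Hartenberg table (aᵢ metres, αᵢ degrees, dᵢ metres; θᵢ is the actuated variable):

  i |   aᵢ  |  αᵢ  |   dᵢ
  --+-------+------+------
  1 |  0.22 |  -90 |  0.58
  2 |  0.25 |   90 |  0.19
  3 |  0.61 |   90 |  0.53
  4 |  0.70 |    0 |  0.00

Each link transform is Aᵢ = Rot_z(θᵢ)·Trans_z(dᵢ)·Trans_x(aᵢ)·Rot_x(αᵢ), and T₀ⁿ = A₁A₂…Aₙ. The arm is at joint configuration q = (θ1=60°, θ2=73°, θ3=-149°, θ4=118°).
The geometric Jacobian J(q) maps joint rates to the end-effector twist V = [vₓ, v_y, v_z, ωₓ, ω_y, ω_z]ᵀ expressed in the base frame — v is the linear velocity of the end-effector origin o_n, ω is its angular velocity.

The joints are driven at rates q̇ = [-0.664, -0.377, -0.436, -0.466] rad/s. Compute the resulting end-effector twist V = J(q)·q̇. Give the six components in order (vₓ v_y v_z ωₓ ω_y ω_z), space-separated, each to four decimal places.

o_n = [0.6212, 1.1661, 0.9072]
J₁: ẑ×o_n = [-1.1661, 0.6212, 0.0000], ω = ẑ
J2: z=[-0.8660, 0.5000, 0.0000] o=[0.1100, 0.1905, 0.5800] → [0.1636, 0.2834, -1.1005, -0.8660, 0.5000, 0.0000]
J3: z=[0.4782, 0.8282, 0.2924] o=[-0.0180, 0.3488, 0.3409] → [0.2301, -0.0839, -0.1386, 0.4782, 0.8282, 0.2924]
J4: z=[-0.8176, 0.2982, 0.4925] o=[0.4311, 0.4983, 0.9959] → [-0.3554, 0.0211, -0.6027, -0.8176, 0.2982, 0.4925]
V = J·q̇ = [0.7779, -0.4926, 0.7562, 0.4990, -0.6885, -1.0210]

0.7779 -0.4926 0.7562 0.4990 -0.6885 -1.0210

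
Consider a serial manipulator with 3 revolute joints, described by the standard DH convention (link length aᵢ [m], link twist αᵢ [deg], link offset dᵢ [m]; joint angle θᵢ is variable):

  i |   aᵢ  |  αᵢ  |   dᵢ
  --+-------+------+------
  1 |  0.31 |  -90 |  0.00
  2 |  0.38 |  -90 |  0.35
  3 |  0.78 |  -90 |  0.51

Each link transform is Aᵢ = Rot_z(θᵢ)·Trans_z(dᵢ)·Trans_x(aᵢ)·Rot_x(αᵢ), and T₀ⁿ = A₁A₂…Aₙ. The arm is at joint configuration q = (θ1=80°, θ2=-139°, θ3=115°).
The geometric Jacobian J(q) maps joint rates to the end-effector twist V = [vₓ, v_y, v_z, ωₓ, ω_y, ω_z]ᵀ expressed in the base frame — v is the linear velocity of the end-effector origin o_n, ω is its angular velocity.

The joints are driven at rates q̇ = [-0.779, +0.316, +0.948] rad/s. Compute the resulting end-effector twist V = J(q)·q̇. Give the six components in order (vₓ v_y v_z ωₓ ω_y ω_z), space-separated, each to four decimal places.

0.2201 0.3265 -0.5334 -0.2032 0.6674 -0.0635

o_n = [0.4568, 0.5354, 0.4179]
J₁: ẑ×o_n = [-0.5354, 0.4568, 0.0000], ω = ẑ
J2: z=[-0.9848, 0.1736, 0.0000] o=[0.0538, 0.3053, 0.0000] → [0.0726, 0.4116, -0.2966, -0.9848, 0.1736, 0.0000]
J3: z=[0.1139, 0.6461, 0.7547] o=[-0.3407, 0.0836, 0.2493] → [-0.2320, 0.5827, -0.4638, 0.1139, 0.6461, 0.7547]
V = J·q̇ = [0.2201, 0.3265, -0.5334, -0.2032, 0.6674, -0.0635]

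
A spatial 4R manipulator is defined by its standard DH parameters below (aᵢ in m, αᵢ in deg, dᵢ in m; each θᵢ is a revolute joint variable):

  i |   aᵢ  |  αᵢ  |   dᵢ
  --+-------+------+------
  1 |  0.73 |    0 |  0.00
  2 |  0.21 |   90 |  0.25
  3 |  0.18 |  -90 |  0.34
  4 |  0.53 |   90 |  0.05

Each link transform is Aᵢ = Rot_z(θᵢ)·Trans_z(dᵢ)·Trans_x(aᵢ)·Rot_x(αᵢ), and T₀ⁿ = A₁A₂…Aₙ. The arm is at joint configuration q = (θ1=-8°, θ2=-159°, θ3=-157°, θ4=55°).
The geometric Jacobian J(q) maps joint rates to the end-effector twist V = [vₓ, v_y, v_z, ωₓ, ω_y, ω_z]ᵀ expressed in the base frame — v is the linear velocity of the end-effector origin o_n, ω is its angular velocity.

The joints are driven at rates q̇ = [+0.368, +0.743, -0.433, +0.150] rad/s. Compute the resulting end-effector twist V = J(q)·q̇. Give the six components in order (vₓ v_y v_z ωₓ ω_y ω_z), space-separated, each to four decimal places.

0.1364 0.4884 0.2099 0.0403 -0.4351 0.9729

o_n = [0.9545, -0.1447, 0.0149]
J₁: ẑ×o_n = [0.1447, 0.9545, -0.0000], ω = ẑ
J2: z=[0.0000, 0.0000, 1.0000] o=[0.7229, -0.1016, 0.0000] → [0.0432, 0.2316, -0.0000, 0.0000, 0.0000, 1.0000]
J3: z=[-0.2250, 0.9744, 0.0000] o=[0.5183, -0.1488, 0.2500] → [-0.2291, -0.0529, -0.4260, -0.2250, 0.9744, 0.0000]
J4: z=[-0.3807, -0.0879, -0.9205] o=[0.6032, 0.2197, 0.1797] → [-0.3210, -0.3861, 0.1696, -0.3807, -0.0879, -0.9205]
V = J·q̇ = [0.1364, 0.4884, 0.2099, 0.0403, -0.4351, 0.9729]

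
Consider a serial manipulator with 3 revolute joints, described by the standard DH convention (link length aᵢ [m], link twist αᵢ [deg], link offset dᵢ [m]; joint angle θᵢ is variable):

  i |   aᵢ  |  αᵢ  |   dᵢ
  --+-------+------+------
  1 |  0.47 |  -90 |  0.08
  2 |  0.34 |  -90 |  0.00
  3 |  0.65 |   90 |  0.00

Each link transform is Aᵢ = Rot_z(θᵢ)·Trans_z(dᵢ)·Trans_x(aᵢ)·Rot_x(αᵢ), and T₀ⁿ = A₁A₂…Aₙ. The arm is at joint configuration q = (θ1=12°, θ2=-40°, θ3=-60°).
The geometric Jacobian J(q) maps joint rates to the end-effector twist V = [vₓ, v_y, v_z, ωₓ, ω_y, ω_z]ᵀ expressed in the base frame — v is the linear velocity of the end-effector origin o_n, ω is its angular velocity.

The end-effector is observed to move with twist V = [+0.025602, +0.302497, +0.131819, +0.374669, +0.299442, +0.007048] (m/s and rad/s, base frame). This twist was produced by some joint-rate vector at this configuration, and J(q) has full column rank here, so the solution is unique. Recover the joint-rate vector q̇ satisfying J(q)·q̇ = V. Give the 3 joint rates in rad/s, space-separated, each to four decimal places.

0.5180 0.2150 0.6670

o_n = [0.8410, 0.7542, 0.5075]
J₁: ẑ×o_n = [-0.7542, 0.8410, 0.0000], ω = ẑ
J2: z=[-0.2079, 0.9781, 0.0000] o=[0.4597, 0.0977, 0.0800] → [0.4181, 0.0889, -0.5094, -0.2079, 0.9781, 0.0000]
J3: z=[0.6287, 0.1336, -0.7660] o=[0.7145, 0.1519, 0.2985] → [0.4894, -0.2282, 0.3618, 0.6287, 0.1336, -0.7660]
q̇ = J⁺·V = [0.5180, 0.2150, 0.6670]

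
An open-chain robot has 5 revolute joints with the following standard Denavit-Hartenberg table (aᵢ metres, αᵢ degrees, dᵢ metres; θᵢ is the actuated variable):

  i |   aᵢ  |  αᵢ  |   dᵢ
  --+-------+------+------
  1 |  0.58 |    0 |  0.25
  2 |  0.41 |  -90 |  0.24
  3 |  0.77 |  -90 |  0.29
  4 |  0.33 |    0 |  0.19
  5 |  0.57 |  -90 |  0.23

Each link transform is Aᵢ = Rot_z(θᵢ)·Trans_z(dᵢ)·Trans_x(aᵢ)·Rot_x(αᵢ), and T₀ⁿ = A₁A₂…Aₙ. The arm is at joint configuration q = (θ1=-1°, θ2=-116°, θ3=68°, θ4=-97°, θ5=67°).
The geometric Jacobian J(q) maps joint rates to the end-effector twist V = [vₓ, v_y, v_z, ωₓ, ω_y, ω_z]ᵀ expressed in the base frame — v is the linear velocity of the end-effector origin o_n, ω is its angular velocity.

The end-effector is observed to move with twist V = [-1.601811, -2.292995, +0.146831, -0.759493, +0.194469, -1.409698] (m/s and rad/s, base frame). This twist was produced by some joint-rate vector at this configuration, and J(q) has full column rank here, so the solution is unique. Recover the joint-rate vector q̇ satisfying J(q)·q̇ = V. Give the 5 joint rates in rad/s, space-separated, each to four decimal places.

-0.9310 -0.5480 -0.7650 -0.1490 -0.0360

o_n = [1.1667, -0.8466, -0.8017]
J₁: ẑ×o_n = [0.8466, 1.1667, -0.0000], ω = ẑ
J2: z=[0.0000, 0.0000, 1.0000] o=[0.5799, -0.0101, 0.2500] → [0.8364, 0.5868, -0.0000, 0.0000, 0.0000, 1.0000]
J3: z=[0.8910, -0.4540, 0.0000] o=[0.3938, -0.3754, 0.4900] → [0.5864, 1.1509, -0.0689, 0.8910, -0.4540, 0.0000]
J4: z=[0.4209, 0.8261, -0.3746] o=[0.5212, -0.7641, -0.2239] → [-0.5082, 0.0014, -0.5679, 0.4209, 0.8261, -0.3746]
J5: z=[0.4209, 0.8261, -0.3746] o=[0.8999, -0.7424, -0.2578] → [-0.4883, 0.1290, -0.2642, 0.4209, 0.8261, -0.3746]
q̇ = J⁺·V = [-0.9310, -0.5480, -0.7650, -0.1490, -0.0360]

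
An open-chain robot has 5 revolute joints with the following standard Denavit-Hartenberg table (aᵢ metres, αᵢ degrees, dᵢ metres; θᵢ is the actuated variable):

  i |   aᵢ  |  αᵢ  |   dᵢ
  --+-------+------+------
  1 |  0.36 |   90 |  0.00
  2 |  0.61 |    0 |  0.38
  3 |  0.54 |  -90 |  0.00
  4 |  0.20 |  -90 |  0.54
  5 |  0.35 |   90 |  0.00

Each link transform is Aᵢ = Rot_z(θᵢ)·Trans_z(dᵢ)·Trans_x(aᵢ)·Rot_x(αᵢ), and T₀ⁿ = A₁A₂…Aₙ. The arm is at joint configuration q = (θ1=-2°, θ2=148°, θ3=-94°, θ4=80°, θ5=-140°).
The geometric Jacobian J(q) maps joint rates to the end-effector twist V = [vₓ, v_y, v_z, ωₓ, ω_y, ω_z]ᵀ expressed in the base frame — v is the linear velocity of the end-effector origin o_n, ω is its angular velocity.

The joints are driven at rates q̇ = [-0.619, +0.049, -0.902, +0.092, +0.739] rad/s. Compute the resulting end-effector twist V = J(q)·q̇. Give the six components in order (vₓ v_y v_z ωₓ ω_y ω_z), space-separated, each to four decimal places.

o_n = [-0.4811, -0.4306, 1.2002]
J₁: ẑ×o_n = [0.4306, -0.4811, 0.0000], ω = ẑ
J2: z=[-0.0349, -0.9994, 0.0000] o=[0.3598, -0.0126, 0.0000] → [-1.1995, 0.0419, -0.8257, -0.0349, -0.9994, 0.0000]
J3: z=[-0.0349, -0.9994, 0.0000] o=[-0.1705, -0.3743, 0.3233] → [-0.8764, 0.0306, -0.3084, -0.0349, -0.9994, 0.0000]
J4: z=[-0.8085, 0.0282, 0.5878] o=[0.1467, -0.3854, 0.7601] → [0.0390, -0.0132, 0.0543, -0.8085, 0.0282, 0.5878]
J5: z=[-0.5724, 0.1937, -0.7967] o=[-0.2626, -0.1740, 1.1056] → [-0.1861, 0.2282, 0.1892, -0.5724, 0.1937, -0.7967]
V = J·q̇ = [0.3313, 0.4396, 0.3826, -0.4677, 0.9983, -1.1537]

0.3313 0.4396 0.3826 -0.4677 0.9983 -1.1537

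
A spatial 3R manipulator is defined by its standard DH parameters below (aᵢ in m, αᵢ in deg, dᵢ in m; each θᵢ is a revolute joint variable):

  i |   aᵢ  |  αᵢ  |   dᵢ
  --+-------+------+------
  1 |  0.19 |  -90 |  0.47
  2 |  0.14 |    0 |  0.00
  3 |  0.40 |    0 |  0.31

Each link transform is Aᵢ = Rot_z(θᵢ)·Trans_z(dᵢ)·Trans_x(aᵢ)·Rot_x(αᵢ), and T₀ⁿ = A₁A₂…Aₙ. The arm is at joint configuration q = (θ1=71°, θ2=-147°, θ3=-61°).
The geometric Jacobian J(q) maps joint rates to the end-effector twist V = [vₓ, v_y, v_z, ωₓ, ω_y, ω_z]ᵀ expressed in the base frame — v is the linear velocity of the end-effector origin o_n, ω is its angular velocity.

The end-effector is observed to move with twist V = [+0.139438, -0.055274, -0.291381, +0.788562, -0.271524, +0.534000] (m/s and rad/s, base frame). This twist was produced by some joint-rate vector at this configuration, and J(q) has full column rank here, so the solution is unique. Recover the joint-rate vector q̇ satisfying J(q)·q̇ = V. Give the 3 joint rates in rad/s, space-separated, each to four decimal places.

0.5340 0.0270 -0.8610

o_n = [-0.3845, -0.1644, 0.3585]
J₁: ẑ×o_n = [0.1644, -0.3845, 0.0000], ω = ẑ
J2: z=[-0.9455, 0.3256, 0.0000] o=[0.0619, 0.1796, 0.4700] → [-0.0363, -0.1055, 0.4706, -0.9455, 0.3256, 0.0000]
J3: z=[-0.9455, 0.3256, 0.0000] o=[0.0236, 0.0686, 0.5462] → [-0.0611, -0.1776, 0.3532, -0.9455, 0.3256, 0.0000]
q̇ = J⁺·V = [0.5340, 0.0270, -0.8610]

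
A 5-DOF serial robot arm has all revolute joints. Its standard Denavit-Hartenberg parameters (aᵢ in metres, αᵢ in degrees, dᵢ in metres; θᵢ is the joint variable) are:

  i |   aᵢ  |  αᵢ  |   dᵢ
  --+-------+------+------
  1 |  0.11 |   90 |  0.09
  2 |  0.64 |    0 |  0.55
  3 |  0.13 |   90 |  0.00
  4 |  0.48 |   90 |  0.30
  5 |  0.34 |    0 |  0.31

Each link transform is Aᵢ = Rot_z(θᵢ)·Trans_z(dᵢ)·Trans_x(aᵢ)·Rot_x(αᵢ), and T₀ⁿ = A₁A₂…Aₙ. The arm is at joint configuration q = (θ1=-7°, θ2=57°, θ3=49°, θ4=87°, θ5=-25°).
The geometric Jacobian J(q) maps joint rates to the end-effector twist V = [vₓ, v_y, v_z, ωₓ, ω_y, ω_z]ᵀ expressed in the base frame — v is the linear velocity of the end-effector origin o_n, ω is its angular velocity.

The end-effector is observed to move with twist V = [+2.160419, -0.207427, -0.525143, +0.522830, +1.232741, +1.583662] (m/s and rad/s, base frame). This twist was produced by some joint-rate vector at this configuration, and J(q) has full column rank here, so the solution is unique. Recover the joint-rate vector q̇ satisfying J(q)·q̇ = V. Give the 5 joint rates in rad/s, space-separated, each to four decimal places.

0.7580 -0.3890 -0.8620 0.5820 0.6930

o_n = [0.3118, -1.3690, 1.1320]
J₁: ẑ×o_n = [1.3690, 0.3118, -0.0000], ω = ẑ
J2: z=[-0.1219, -0.9925, 0.0000] o=[0.1092, -0.0134, 0.0900] → [-1.0343, 0.1270, 0.3663, -0.1219, -0.9925, 0.0000]
J3: z=[-0.1219, -0.9925, 0.0000] o=[0.3881, -0.6018, 0.6267] → [-0.5015, 0.0616, 0.0177, -0.1219, -0.9925, 0.0000]
J4: z=[0.9541, -0.1171, 0.2756] o=[0.3526, -0.5974, 0.7517] → [0.1681, -0.3741, -0.7410, 0.9541, -0.1171, 0.2756]
J5: z=[-0.2668, 0.0855, 0.9599] o=[0.5735, -1.1075, 0.8586] → [0.2745, -0.1783, 0.0922, -0.2668, 0.0855, 0.9599]
q̇ = J⁺·V = [0.7580, -0.3890, -0.8620, 0.5820, 0.6930]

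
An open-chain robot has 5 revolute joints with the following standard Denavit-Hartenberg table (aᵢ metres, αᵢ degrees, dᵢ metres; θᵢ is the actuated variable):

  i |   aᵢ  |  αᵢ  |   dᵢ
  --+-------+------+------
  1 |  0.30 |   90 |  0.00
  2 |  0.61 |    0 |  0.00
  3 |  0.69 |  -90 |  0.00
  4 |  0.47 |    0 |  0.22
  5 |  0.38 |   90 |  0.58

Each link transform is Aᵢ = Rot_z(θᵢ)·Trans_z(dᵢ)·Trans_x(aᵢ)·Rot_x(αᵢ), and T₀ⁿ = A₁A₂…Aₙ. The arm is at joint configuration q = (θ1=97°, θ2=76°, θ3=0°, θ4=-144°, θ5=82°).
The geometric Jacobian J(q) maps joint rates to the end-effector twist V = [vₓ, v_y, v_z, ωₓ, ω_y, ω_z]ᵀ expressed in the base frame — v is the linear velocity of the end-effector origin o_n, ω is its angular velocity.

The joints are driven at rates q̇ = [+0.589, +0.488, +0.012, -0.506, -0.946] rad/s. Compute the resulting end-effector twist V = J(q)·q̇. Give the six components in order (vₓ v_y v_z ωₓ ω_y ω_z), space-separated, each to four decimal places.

0.2397 -0.3875 -0.8654 0.3246 1.4593 0.2377

o_n = [0.6329, -0.1344, 1.2591]
J₁: ẑ×o_n = [0.1344, 0.6329, -0.0000], ω = ẑ
J2: z=[0.9925, 0.1219, 0.0000] o=[-0.0366, 0.2978, 0.0000] → [0.1534, -1.2497, -0.5106, 0.9925, 0.1219, 0.0000]
J3: z=[0.9925, 0.1219, 0.0000] o=[-0.0545, 0.4442, 0.5919] → [0.0813, -0.6622, -0.6581, 0.9925, 0.1219, 0.0000]
J4: z=[0.1182, -0.9631, 0.2419] o=[-0.0749, 0.6099, 1.2614] → [0.1823, 0.1715, 0.5936, 0.1182, -0.9631, 0.2419]
J5: z=[0.1182, -0.9631, 0.2419] o=[0.2365, 0.3404, 0.9457] → [-0.1870, 0.0588, 0.3256, 0.1182, -0.9631, 0.2419]
V = J·q̇ = [0.2397, -0.3875, -0.8654, 0.3246, 1.4593, 0.2377]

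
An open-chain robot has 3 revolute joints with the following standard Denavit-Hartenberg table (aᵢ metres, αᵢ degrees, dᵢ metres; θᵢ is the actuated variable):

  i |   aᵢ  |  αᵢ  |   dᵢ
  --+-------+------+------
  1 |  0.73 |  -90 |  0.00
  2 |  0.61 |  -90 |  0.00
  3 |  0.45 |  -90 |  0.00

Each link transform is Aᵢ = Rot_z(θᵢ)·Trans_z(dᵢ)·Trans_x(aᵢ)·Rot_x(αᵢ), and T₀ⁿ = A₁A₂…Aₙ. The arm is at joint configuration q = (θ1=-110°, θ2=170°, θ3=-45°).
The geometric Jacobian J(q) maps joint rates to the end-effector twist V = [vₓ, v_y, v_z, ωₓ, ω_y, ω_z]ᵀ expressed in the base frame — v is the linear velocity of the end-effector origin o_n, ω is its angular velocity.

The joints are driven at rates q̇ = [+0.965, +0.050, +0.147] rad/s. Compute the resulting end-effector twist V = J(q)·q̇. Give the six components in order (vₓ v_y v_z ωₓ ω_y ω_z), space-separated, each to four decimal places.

o_n = [0.3620, 0.0642, -0.1612]
J₁: ẑ×o_n = [-0.0642, 0.3620, 0.0000], ω = ẑ
J2: z=[0.9397, -0.3420, 0.0000] o=[-0.2497, -0.6860, 0.0000] → [0.0551, 0.1515, 0.9141, 0.9397, -0.3420, 0.0000]
J3: z=[0.0594, 0.1632, 0.9848] o=[-0.0442, -0.1215, -0.1059] → [-0.1918, 0.4033, -0.0553, 0.0594, 0.1632, 0.9848]
V = J·q̇ = [-0.0874, 0.4162, 0.0376, 0.0557, 0.0069, 1.1098]

-0.0874 0.4162 0.0376 0.0557 0.0069 1.1098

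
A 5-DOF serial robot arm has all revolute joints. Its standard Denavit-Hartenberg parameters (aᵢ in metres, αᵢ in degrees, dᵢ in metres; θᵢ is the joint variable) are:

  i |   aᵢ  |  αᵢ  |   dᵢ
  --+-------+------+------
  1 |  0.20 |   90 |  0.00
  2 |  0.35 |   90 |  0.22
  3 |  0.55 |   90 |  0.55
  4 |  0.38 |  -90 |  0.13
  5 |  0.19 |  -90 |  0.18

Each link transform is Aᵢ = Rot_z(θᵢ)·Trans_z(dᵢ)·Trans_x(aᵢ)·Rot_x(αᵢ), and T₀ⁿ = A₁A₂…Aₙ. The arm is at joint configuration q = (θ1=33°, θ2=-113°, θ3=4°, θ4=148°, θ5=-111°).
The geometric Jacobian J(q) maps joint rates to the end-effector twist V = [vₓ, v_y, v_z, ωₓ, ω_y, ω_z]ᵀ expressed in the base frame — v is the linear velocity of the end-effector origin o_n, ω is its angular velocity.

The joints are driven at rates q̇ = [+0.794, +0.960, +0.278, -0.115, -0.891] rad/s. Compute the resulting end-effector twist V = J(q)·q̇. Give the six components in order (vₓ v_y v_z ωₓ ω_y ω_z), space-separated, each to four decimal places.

0.4554 -0.3662 -0.9198 -0.3464 -1.5457 0.7717

o_n = [-0.4904, -0.2310, -0.2966]
J₁: ẑ×o_n = [0.2310, -0.4904, 0.0000], ω = ẑ
J2: z=[0.5446, -0.8387, 0.0000] o=[0.1677, 0.1089, 0.0000] → [0.2488, 0.1616, -0.7371, 0.5446, -0.8387, 0.0000]
J3: z=[-0.7720, -0.5013, 0.3907] o=[0.1729, -0.1501, -0.3222] → [0.0188, -0.2395, -0.2700, -0.7720, -0.5013, 0.3907]
J4: z=[-0.5662, 0.8218, -0.0642] o=[-0.4106, -0.5747, -0.6123] → [0.2815, 0.1839, -0.1290, -0.5662, 0.8218, -0.0642]
J5: z=[0.8078, 0.5687, 0.1552] o=[-0.5466, -0.4816, -0.2461] → [-0.0677, 0.0496, 0.1705, 0.8078, 0.5687, 0.1552]
V = J·q̇ = [0.4554, -0.3662, -0.9198, -0.3464, -1.5457, 0.7717]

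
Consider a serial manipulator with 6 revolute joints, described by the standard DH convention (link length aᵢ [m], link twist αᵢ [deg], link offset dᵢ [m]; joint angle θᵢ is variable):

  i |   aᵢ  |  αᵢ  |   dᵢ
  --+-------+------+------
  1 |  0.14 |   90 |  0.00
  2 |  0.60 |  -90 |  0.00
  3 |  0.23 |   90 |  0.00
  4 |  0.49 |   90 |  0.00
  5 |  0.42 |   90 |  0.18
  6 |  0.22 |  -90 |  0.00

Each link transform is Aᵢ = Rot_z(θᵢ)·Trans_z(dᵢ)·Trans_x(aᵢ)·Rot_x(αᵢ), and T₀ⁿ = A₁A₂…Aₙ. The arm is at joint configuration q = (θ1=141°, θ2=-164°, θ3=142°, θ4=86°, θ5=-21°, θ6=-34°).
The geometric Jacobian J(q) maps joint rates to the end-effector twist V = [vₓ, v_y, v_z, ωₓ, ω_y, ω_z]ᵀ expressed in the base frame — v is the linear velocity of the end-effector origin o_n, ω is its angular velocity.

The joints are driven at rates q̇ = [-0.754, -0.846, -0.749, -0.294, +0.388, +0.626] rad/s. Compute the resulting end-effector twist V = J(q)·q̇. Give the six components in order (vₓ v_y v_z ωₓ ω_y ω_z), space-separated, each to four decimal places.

o_n = [-0.2285, 0.1185, -1.0558]
J₁: ẑ×o_n = [-0.1185, -0.2285, 0.0000], ω = ẑ
J2: z=[0.6293, 0.7771, 0.0000] o=[-0.1088, 0.0881, 0.0000] → [-0.8205, 0.6645, 0.1122, 0.6293, 0.7771, 0.0000]
J3: z=[-0.2142, 0.1735, -0.9613] o=[0.3394, -0.2749, -0.1654] → [0.2237, 0.3552, 0.0142, -0.2142, 0.1735, -0.9613]
J4: z=[-0.0360, -0.9848, -0.1697] o=[0.1149, -0.2753, -0.1154] → [0.9930, 0.0244, -0.3524, -0.0360, -0.9848, -0.1697]
J5: z=[-0.9588, -0.0139, 0.2837] o=[-0.0232, -0.1905, -0.5779] → [-0.0811, -0.5165, -0.2992, -0.9588, -0.0139, 0.2837]
J6: z=[0.1346, 0.8575, 0.4966] o=[-0.3008, 0.0230, -0.8713] → [-0.2057, 0.0608, -0.0492, 0.1346, 0.8575, 0.4966]
V = J·q̇ = [0.1639, -0.8254, -0.1488, -0.6492, 0.0335, 0.4369]

0.1639 -0.8254 -0.1488 -0.6492 0.0335 0.4369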